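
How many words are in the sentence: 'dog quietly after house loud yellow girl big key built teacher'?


Counting words by splitting on spaces:
  Word 1: 'dog'
  Word 2: 'quietly'
  Word 3: 'after'
  Word 4: 'house'
  Word 5: 'loud'
  Word 6: 'yellow'
  Word 7: 'girl'
  Word 8: 'big'
  Word 9: 'key'
  Word 10: 'built'
  Word 11: 'teacher'
Total words: 11

11


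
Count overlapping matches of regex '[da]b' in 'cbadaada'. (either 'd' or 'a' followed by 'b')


Pattern: [da]b means either 'd' or 'a' followed by 'b'.
Scanning 'cbadaada' position-by-position:
  Pos 0: window 'cb' -> no
  Pos 1: window 'ba' -> no
  Pos 2: window 'ad' -> no
  Pos 3: window 'da' -> no
  Pos 4: window 'aa' -> no
  Pos 5: window 'ad' -> no
  Pos 6: window 'da' -> no
  Pos 7: window 'a' -> no
Total matches: 0

0


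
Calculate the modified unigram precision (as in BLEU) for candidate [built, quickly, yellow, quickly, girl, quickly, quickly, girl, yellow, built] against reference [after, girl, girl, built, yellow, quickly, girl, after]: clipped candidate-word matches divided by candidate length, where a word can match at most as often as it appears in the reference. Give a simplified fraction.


Reference word counts: {'after': 2, 'built': 1, 'girl': 3, 'quickly': 1, 'yellow': 1}
Checking each candidate word (with clipping):
  'built' -> in reference (ref count 1, used 1/1) -> match (matches: 1)
  'quickly' -> in reference (ref count 1, used 1/1) -> match (matches: 2)
  'yellow' -> in reference (ref count 1, used 1/1) -> match (matches: 3)
  'quickly' -> ref count 1 already used up (1/1) -> clipped, no match (matches: 3)
  'girl' -> in reference (ref count 3, used 1/3) -> match (matches: 4)
  'quickly' -> ref count 1 already used up (1/1) -> clipped, no match (matches: 4)
  'quickly' -> ref count 1 already used up (1/1) -> clipped, no match (matches: 4)
  'girl' -> in reference (ref count 3, used 2/3) -> match (matches: 5)
  'yellow' -> ref count 1 already used up (1/1) -> clipped, no match (matches: 5)
  'built' -> ref count 1 already used up (1/1) -> clipped, no match (matches: 5)
Clipped matches: 5, Candidate length: 10
Precision = 5/10 = 1/2

1/2


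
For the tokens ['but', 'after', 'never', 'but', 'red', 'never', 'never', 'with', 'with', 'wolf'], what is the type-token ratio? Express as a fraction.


Tokens: 10
Unique types: ('after', 'but', 'never', 'red', 'with', 'wolf') = 6
TTR = 6/10
Simplify: divide both by 2 -> 3/5
TTR = 3/5

3/5


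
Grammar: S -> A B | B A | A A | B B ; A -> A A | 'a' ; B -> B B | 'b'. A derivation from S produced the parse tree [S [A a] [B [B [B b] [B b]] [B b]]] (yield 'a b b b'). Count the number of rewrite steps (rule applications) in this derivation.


Every bracketed nonterminal node [X ...] in the tree is produced by exactly one rule application.
Reading the tree off as a leftmost derivation:
  Step 1: S  =>  A B   (applied S -> A B)
  Step 2: A B  =>  a B   (applied A -> a)
  Step 3: a B  =>  a B B   (applied B -> B B)
  Step 4: a B B  =>  a B B B   (applied B -> B B)
  Step 5: a B B B  =>  a b B B   (applied B -> b)
  Step 6: a b B B  =>  a b b B   (applied B -> b)
  Step 7: a b b B  =>  a b b b   (applied B -> b)
Final yield: a b b b
Total rewrite steps: 7

7


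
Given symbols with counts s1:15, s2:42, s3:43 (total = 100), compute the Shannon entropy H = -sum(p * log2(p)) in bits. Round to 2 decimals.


Computing entropy H = -sum(p_i * log2(p_i)):
  s1: p = 15/100 = 0.1500, -p*log2(p) = 0.4105
  s2: p = 42/100 = 0.4200, -p*log2(p) = 0.5256
  s3: p = 43/100 = 0.4300, -p*log2(p) = 0.5236
H = sum of terms = 1.4597
Rounded to 2 decimals: 1.46

1.46


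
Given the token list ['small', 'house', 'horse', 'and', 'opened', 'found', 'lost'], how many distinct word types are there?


Listing all tokens and tracking unique types:
  Token 1: 'small' -> NEW (unique so far: 1)
  Token 2: 'house' -> NEW (unique so far: 2)
  Token 3: 'horse' -> NEW (unique so far: 3)
  Token 4: 'and' -> NEW (unique so far: 4)
  Token 5: 'opened' -> NEW (unique so far: 5)
  Token 6: 'found' -> NEW (unique so far: 6)
  Token 7: 'lost' -> NEW (unique so far: 7)
Unique types: ('and', 'found', 'horse', 'house', 'lost', 'opened', 'small')
Vocabulary size: 7

7


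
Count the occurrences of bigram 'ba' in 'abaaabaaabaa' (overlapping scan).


Scanning 'abaaabaaabaa' for bigram 'ba':
  Position 0: 'ab' -> no
  Position 1: 'ba' -> MATCH
  Position 2: 'aa' -> no
  Position 3: 'aa' -> no
  Position 4: 'ab' -> no
  Position 5: 'ba' -> MATCH
  Position 6: 'aa' -> no
  Position 7: 'aa' -> no
  Position 8: 'ab' -> no
  Position 9: 'ba' -> MATCH
  Position 10: 'aa' -> no
Total matches: 3

3


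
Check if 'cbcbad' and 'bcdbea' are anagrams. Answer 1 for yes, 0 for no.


Sort characters of 'cbcbad': 'abbccd'
Sort characters of 'bcdbea': 'abbcde'
Sorted forms differ -> they are NOT anagrams
Result: 0

0


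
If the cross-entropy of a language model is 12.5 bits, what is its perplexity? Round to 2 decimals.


Perplexity formula: PP = 2^H
H = 12.5
PP = 2^12.5
Decompose: 2^12.5 = 2^12 * 2^0.5 = 2^12 * sqrt(2)
2^12 = 4096, sqrt(2) ~ 1.4142136
PP ~ 4096 * 1.4142136 = 5792.6189056
Rounded to 2 decimals: 5792.62

5792.62


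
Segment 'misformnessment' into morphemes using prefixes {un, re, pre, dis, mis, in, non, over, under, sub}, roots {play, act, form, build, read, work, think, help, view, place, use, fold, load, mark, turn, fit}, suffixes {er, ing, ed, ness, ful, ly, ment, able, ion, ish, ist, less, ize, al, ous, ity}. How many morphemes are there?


Segmenting 'misformnessment' against the inventory:
  'mis' -> prefix (morpheme 1)
  'form' -> root (morpheme 2)
  'ness' -> suffix (morpheme 3)
  'ment' -> suffix (morpheme 4)
Total morphemes: 4

4


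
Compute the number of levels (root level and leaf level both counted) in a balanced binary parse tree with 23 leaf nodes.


In a balanced binary tree with n leaves the deepest leaf is ceil(log2(n)) edges below the root,
so counting node levels inclusive of root and leaves gives ceil(log2(n)) + 1 levels.
log2(23) = 4.5236
ceil(4.5236) = 5
levels = 5 + 1 = 6

6


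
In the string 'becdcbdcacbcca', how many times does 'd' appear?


Scanning 'becdcbdcacbcca' for 'd':
  Position 3: 'd' -> MATCH (count: 1)
  Position 6: 'd' -> MATCH (count: 2)
Total occurrences of 'd': 2

2


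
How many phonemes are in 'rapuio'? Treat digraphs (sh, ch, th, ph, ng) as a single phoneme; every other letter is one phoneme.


Parsing 'rapuio' greedily, digraphs first:
  'r' -> consonant phoneme (phonemes so far: 1)
  'a' -> vowel phoneme (phonemes so far: 2)
  'p' -> consonant phoneme (phonemes so far: 3)
  'u' -> vowel phoneme (phonemes so far: 4)
  'i' -> vowel phoneme (phonemes so far: 5)
  'o' -> vowel phoneme (phonemes so far: 6)
Total phonemes: 6

6


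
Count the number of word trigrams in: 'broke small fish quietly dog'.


Word trigrams from [5] words:
  Trigram 1: (broke small fish)
  Trigram 2: (small fish quietly)
  Trigram 3: (fish quietly dog)
Total word trigrams: 5 - 2 = 3

3


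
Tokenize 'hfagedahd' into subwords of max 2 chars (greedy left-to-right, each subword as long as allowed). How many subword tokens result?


'hfagedahd' has 9 characters.
Chunking with max size 2:
  Chunk 1: 'hf' (positions 0-1)
  Chunk 2: 'ag' (positions 2-3)
  Chunk 3: 'ed' (positions 4-5)
  Chunk 4: 'ah' (positions 6-7)
  Chunk 5: 'd' (positions 8-8)
Total chunks: ceil(9 / 2) = 5

5


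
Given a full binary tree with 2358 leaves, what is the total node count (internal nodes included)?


Leaf nodes (terminals): 2358
Internal nodes = n - 1 = 2358 - 1 = 2357
Total = leaves + internal = 2358 + 2357 = 4715

4715


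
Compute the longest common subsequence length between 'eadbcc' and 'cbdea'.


DP table for LCS of 'eadbcc' and 'cbdea':
       c  b  d  e  a
    0  0  0  0  0  0
  e 0  0  0  0  1  1
  a 0  0  0  0  1  2
  d 0  0  0  1  1  2
  b 0  0  1  1  1  2
  c 0  1  1  1  1  2
  c 0  1  1  1  1  2
LCS: 'ea'
LCS length = 2

2


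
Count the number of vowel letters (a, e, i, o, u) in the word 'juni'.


Scanning each character of 'juni':
  Position 1: 'j' -> consonant (running count: 0)
  Position 2: 'u' -> vowel (running count: 1)
  Position 3: 'n' -> consonant (running count: 1)
  Position 4: 'i' -> vowel (running count: 2)
Total vowels: 2

2


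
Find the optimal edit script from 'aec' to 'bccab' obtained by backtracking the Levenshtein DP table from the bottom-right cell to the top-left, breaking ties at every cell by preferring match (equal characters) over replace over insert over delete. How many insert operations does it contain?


Edit distance = 4. Backtracking from cell (3, 5) with preference match > replace > insert > delete,
then listing the resulting alignment 'aec' -> 'bccab' left to right:
  Step 1: replace a->b
  Step 2: replace e->c
  Step 3: keep 'c'
  Step 4: insert 'a' [insertion #1]
  Step 5: insert 'b' [insertion #2]
Total insertions: 2

2


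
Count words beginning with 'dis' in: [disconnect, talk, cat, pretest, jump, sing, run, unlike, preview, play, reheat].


Checking each word for prefix 'dis':
  'disconnect' -> YES, starts with 'dis' (count: 1)
  'talk' -> no (count: 1)
  'cat' -> no (count: 1)
  'pretest' -> no (count: 1)
  'jump' -> no (count: 1)
  'sing' -> no (count: 1)
  'run' -> no (count: 1)
  'unlike' -> no (count: 1)
  'preview' -> no (count: 1)
  'play' -> no (count: 1)
  'reheat' -> no (count: 1)
Total with prefix 'dis': 1

1


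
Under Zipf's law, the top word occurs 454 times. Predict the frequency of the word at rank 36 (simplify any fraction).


Zipf's law: freq(rank) = f1 / rank
f1 = 454, rank = 36
freq = 454 / 36
GCD(454, 36) = 2
Simplified: 227/18

227/18


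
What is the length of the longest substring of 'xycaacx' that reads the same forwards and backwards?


Scanning 'xycaacx' for palindromic substrings.
Substring at positions 2-5: 'caac'.
Check: reverse('caac') = 'caac' -> palindrome confirmed.
Neighbouring characters ('y' / 'x') break symmetry, so it cannot extend further.
No longer palindromic substring exists; longest length = 4

4


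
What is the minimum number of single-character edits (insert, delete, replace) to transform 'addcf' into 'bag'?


Building DP table for s1='addcf' (len 5) and s2='bag' (len 3):
       b  a  g
    0  1  2  3
  a 1  1  1  2
  d 2  2  2  2
  d 3  3  3  3
  c 4  4  4  4
  f 5  5  5  5
Edit distance = dp[5][3] = 5

5


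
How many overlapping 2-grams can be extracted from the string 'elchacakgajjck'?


String 'elchacakgajjck' has length L = 14.
Number of overlapping n-grams = L - n + 1
Substituting: 14 - 2 + 1 = 13

13


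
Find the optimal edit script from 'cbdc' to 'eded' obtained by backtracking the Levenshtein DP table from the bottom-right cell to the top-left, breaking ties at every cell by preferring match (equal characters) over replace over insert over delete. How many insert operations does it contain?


Edit distance = 4. Backtracking from cell (4, 4) with preference match > replace > insert > delete,
then listing the resulting alignment 'cbdc' -> 'eded' left to right:
  Step 1: replace c->e
  Step 2: replace b->d
  Step 3: replace d->e
  Step 4: replace c->d
Total insertions: 0

0


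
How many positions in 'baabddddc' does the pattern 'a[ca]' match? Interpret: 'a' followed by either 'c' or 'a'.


Pattern: a[ca] means 'a' followed by either 'c' or 'a'.
Scanning 'baabddddc' position-by-position:
  Pos 0: window 'ba' -> no
  Pos 1: window 'aa' -> MATCH
  Pos 2: window 'ab' -> no
  Pos 3: window 'bd' -> no
  Pos 4: window 'dd' -> no
  Pos 5: window 'dd' -> no
  Pos 6: window 'dd' -> no
  Pos 7: window 'dc' -> no
  Pos 8: window 'c' -> no
Total matches: 1

1


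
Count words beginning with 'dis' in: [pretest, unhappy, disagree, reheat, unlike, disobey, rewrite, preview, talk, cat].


Checking each word for prefix 'dis':
  'pretest' -> no (count: 0)
  'unhappy' -> no (count: 0)
  'disagree' -> YES, starts with 'dis' (count: 1)
  'reheat' -> no (count: 1)
  'unlike' -> no (count: 1)
  'disobey' -> YES, starts with 'dis' (count: 2)
  'rewrite' -> no (count: 2)
  'preview' -> no (count: 2)
  'talk' -> no (count: 2)
  'cat' -> no (count: 2)
Total with prefix 'dis': 2

2


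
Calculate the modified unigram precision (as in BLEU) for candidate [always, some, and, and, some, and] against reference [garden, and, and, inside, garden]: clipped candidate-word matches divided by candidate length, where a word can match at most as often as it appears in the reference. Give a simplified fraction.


Reference word counts: {'and': 2, 'garden': 2, 'inside': 1}
Checking each candidate word (with clipping):
  'always' -> not in reference -> no match (matches: 0)
  'some' -> not in reference -> no match (matches: 0)
  'and' -> in reference (ref count 2, used 1/2) -> match (matches: 1)
  'and' -> in reference (ref count 2, used 2/2) -> match (matches: 2)
  'some' -> not in reference -> no match (matches: 2)
  'and' -> ref count 2 already used up (2/2) -> clipped, no match (matches: 2)
Clipped matches: 2, Candidate length: 6
Precision = 2/6 = 1/3

1/3


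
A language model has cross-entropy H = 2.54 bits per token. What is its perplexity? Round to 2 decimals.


Perplexity formula: PP = 2^H
H = 2.54
PP = 2^2.54
Decompose: 2^2.54 = 2^2 * 2^0.54
2^2 = 4, 2^0.54 ~ 1.4539725
PP ~ 4 * 1.4539725 = 5.8158900
Rounded to 2 decimals: 5.82

5.82


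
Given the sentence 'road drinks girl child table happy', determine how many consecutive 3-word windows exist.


Word trigrams from [6] words:
  Trigram 1: (road drinks girl)
  Trigram 2: (drinks girl child)
  Trigram 3: (girl child table)
  Trigram 4: (child table happy)
Total word trigrams: 6 - 2 = 4

4


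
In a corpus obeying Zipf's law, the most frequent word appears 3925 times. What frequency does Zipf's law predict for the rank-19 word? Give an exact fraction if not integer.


Zipf's law: freq(rank) = f1 / rank
f1 = 3925, rank = 19
freq = 3925 / 19
GCD(3925, 19) = 1
Simplified: 3925/19

3925/19


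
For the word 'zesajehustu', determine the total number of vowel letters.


Scanning each character of 'zesajehustu':
  Position 1: 'z' -> consonant (running count: 0)
  Position 2: 'e' -> vowel (running count: 1)
  Position 3: 's' -> consonant (running count: 1)
  Position 4: 'a' -> vowel (running count: 2)
  Position 5: 'j' -> consonant (running count: 2)
  Position 6: 'e' -> vowel (running count: 3)
  Position 7: 'h' -> consonant (running count: 3)
  Position 8: 'u' -> vowel (running count: 4)
  Position 9: 's' -> consonant (running count: 4)
  Position 10: 't' -> consonant (running count: 4)
  Position 11: 'u' -> vowel (running count: 5)
Total vowels: 5

5


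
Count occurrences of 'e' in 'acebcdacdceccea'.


Scanning 'acebcdacdceccea' for 'e':
  Position 2: 'e' -> MATCH (count: 1)
  Position 10: 'e' -> MATCH (count: 2)
  Position 13: 'e' -> MATCH (count: 3)
Total occurrences of 'e': 3

3


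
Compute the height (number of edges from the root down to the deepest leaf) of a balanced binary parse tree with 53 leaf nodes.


In a balanced binary tree with n leaves the deepest leaf is ceil(log2(n)) edges below the root.
log2(53) = 5.7279
ceil(5.7279) = 6
height (edges) = 6

6


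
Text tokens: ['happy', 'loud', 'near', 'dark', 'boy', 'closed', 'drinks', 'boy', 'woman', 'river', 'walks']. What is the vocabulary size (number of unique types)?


Listing all tokens and tracking unique types:
  Token 1: 'happy' -> NEW (unique so far: 1)
  Token 2: 'loud' -> NEW (unique so far: 2)
  Token 3: 'near' -> NEW (unique so far: 3)
  Token 4: 'dark' -> NEW (unique so far: 4)
  Token 5: 'boy' -> NEW (unique so far: 5)
  Token 6: 'closed' -> NEW (unique so far: 6)
  Token 7: 'drinks' -> NEW (unique so far: 7)
  Token 8: 'boy' -> duplicate (unique so far: 7)
  Token 9: 'woman' -> NEW (unique so far: 8)
  Token 10: 'river' -> NEW (unique so far: 9)
  Token 11: 'walks' -> NEW (unique so far: 10)
Unique types: ('boy', 'closed', 'dark', 'drinks', 'happy', 'loud', 'near', 'river', 'walks', 'woman')
Vocabulary size: 10

10


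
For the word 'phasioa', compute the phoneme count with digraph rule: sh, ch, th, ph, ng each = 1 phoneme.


Parsing 'phasioa' greedily, digraphs first:
  'ph' -> digraph (1 consonant phoneme) (phonemes so far: 1)
  'a' -> vowel phoneme (phonemes so far: 2)
  's' -> consonant phoneme (phonemes so far: 3)
  'i' -> vowel phoneme (phonemes so far: 4)
  'o' -> vowel phoneme (phonemes so far: 5)
  'a' -> vowel phoneme (phonemes so far: 6)
Total phonemes: 6

6


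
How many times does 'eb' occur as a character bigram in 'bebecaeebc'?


Scanning 'bebecaeebc' for bigram 'eb':
  Position 0: 'be' -> no
  Position 1: 'eb' -> MATCH
  Position 2: 'be' -> no
  Position 3: 'ec' -> no
  Position 4: 'ca' -> no
  Position 5: 'ae' -> no
  Position 6: 'ee' -> no
  Position 7: 'eb' -> MATCH
  Position 8: 'bc' -> no
Total matches: 2

2


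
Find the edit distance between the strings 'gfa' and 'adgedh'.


Building DP table for s1='gfa' (len 3) and s2='adgedh' (len 6):
       a  d  g  e  d  h
    0  1  2  3  4  5  6
  g 1  1  2  2  3  4  5
  f 2  2  2  3  3  4  5
  a 3  2  3  3  4  4  5
Edit distance = dp[3][6] = 5

5


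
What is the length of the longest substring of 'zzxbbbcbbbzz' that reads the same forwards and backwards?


Scanning 'zzxbbbcbbbzz' for palindromic substrings.
Substring at positions 3-9: 'bbbcbbb'.
Check: reverse('bbbcbbb') = 'bbbcbbb' -> palindrome confirmed.
Neighbouring characters ('x' / 'z') break symmetry, so it cannot extend further.
No longer palindromic substring exists; longest length = 7

7


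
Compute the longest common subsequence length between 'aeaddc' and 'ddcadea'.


DP table for LCS of 'aeaddc' and 'ddcadea':
       d  d  c  a  d  e  a
    0  0  0  0  0  0  0  0
  a 0  0  0  0  1  1  1  1
  e 0  0  0  0  1  1  2  2
  a 0  0  0  0  1  1  2  3
  d 0  1  1  1  1  2  2  3
  d 0  1  2  2  2  2  2  3
  c 0  1  2  3  3  3  3  3
LCS: 'aea'
LCS length = 3

3


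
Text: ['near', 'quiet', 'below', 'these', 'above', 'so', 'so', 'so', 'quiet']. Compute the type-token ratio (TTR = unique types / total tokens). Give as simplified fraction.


Tokens: 9
Unique types: ('above', 'below', 'near', 'quiet', 'so', 'these') = 6
TTR = 6/9
Simplify: divide both by 3 -> 2/3
TTR = 2/3

2/3


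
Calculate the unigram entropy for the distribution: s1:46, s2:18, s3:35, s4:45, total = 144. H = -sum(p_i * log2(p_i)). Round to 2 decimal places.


Computing entropy H = -sum(p_i * log2(p_i)):
  s1: p = 46/144 = 0.3194, -p*log2(p) = 0.5259
  s2: p = 18/144 = 0.1250, -p*log2(p) = 0.3750
  s3: p = 35/144 = 0.2431, -p*log2(p) = 0.4960
  s4: p = 45/144 = 0.3125, -p*log2(p) = 0.5244
H = sum of terms = 1.9213
Rounded to 2 decimals: 1.92

1.92


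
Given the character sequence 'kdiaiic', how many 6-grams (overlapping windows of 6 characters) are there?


String 'kdiaiic' has length L = 7.
Number of overlapping n-grams = L - n + 1
Substituting: 7 - 6 + 1 = 2

2


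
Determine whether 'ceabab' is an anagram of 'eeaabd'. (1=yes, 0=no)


Sort characters of 'ceabab': 'aabbce'
Sort characters of 'eeaabd': 'aabdee'
Sorted forms differ -> they are NOT anagrams
Result: 0

0


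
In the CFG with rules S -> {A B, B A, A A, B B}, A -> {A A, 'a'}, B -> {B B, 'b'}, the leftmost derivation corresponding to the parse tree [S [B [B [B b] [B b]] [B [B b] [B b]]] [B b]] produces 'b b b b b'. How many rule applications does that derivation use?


Every bracketed nonterminal node [X ...] in the tree is produced by exactly one rule application.
Reading the tree off as a leftmost derivation:
  Step 1: S  =>  B B   (applied S -> B B)
  Step 2: B B  =>  B B B   (applied B -> B B)
  Step 3: B B B  =>  B B B B   (applied B -> B B)
  Step 4: B B B B  =>  b B B B   (applied B -> b)
  Step 5: b B B B  =>  b b B B   (applied B -> b)
  Step 6: b b B B  =>  b b B B B   (applied B -> B B)
  Step 7: b b B B B  =>  b b b B B   (applied B -> b)
  Step 8: b b b B B  =>  b b b b B   (applied B -> b)
  Step 9: b b b b B  =>  b b b b b   (applied B -> b)
Final yield: b b b b b
Total rewrite steps: 9

9


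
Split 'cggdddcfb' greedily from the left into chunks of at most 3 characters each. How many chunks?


'cggdddcfb' has 9 characters.
Chunking with max size 3:
  Chunk 1: 'cgg' (positions 0-2)
  Chunk 2: 'ddd' (positions 3-5)
  Chunk 3: 'cfb' (positions 6-8)
Total chunks: ceil(9 / 3) = 3

3


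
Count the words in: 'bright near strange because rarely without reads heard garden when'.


Counting words by splitting on spaces:
  Word 1: 'bright'
  Word 2: 'near'
  Word 3: 'strange'
  Word 4: 'because'
  Word 5: 'rarely'
  Word 6: 'without'
  Word 7: 'reads'
  Word 8: 'heard'
  Word 9: 'garden'
  Word 10: 'when'
Total words: 10

10


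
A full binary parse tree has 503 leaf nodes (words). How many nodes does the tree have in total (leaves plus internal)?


Leaf nodes (terminals): 503
Internal nodes = n - 1 = 503 - 1 = 502
Total = leaves + internal = 503 + 502 = 1005

1005


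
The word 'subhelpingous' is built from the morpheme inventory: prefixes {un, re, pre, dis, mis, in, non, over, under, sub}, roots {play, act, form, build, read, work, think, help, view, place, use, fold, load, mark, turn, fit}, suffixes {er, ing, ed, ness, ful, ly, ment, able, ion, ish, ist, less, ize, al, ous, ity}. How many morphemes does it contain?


Segmenting 'subhelpingous' against the inventory:
  'sub' -> prefix (morpheme 1)
  'help' -> root (morpheme 2)
  'ing' -> suffix (morpheme 3)
  'ous' -> suffix (morpheme 4)
Total morphemes: 4

4


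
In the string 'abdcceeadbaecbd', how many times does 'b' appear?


Scanning 'abdcceeadbaecbd' for 'b':
  Position 1: 'b' -> MATCH (count: 1)
  Position 9: 'b' -> MATCH (count: 2)
  Position 13: 'b' -> MATCH (count: 3)
Total occurrences of 'b': 3

3


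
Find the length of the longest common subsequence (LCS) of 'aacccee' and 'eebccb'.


DP table for LCS of 'aacccee' and 'eebccb':
       e  e  b  c  c  b
    0  0  0  0  0  0  0
  a 0  0  0  0  0  0  0
  a 0  0  0  0  0  0  0
  c 0  0  0  0  1  1  1
  c 0  0  0  0  1  2  2
  c 0  0  0  0  1  2  2
  e 0  1  1  1  1  2  2
  e 0  1  2  2  2  2  2
LCS: 'cc'
LCS length = 2

2


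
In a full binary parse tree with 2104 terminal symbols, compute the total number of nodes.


Leaf nodes (terminals): 2104
Internal nodes = n - 1 = 2104 - 1 = 2103
Total = leaves + internal = 2104 + 2103 = 4207

4207


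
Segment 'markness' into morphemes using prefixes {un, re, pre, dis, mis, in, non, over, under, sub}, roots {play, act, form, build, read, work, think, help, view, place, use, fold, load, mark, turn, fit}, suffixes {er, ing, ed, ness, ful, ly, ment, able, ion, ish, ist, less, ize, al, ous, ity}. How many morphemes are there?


Segmenting 'markness' against the inventory:
  'mark' -> root (morpheme 1)
  'ness' -> suffix (morpheme 2)
Total morphemes: 2

2


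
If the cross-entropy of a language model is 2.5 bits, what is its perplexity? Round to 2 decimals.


Perplexity formula: PP = 2^H
H = 2.5
PP = 2^2.5
Decompose: 2^2.5 = 2^2 * 2^0.5 = 2^2 * sqrt(2)
2^2 = 4, sqrt(2) ~ 1.4142136
PP ~ 4 * 1.4142136 = 5.6568544
Rounded to 2 decimals: 5.66

5.66


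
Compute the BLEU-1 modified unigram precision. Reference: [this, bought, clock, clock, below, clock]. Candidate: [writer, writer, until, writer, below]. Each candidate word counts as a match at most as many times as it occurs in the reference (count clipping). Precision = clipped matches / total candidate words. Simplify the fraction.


Reference word counts: {'below': 1, 'bought': 1, 'clock': 3, 'this': 1}
Checking each candidate word (with clipping):
  'writer' -> not in reference -> no match (matches: 0)
  'writer' -> not in reference -> no match (matches: 0)
  'until' -> not in reference -> no match (matches: 0)
  'writer' -> not in reference -> no match (matches: 0)
  'below' -> in reference (ref count 1, used 1/1) -> match (matches: 1)
Clipped matches: 1, Candidate length: 5
Precision = 1/5

1/5


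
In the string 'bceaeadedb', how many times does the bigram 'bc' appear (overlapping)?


Scanning 'bceaeadedb' for bigram 'bc':
  Position 0: 'bc' -> MATCH
  Position 1: 'ce' -> no
  Position 2: 'ea' -> no
  Position 3: 'ae' -> no
  Position 4: 'ea' -> no
  Position 5: 'ad' -> no
  Position 6: 'de' -> no
  Position 7: 'ed' -> no
  Position 8: 'db' -> no
Total matches: 1

1


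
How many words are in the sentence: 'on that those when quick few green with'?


Counting words by splitting on spaces:
  Word 1: 'on'
  Word 2: 'that'
  Word 3: 'those'
  Word 4: 'when'
  Word 5: 'quick'
  Word 6: 'few'
  Word 7: 'green'
  Word 8: 'with'
Total words: 8

8


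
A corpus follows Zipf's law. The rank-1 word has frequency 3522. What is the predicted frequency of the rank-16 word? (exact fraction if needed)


Zipf's law: freq(rank) = f1 / rank
f1 = 3522, rank = 16
freq = 3522 / 16
GCD(3522, 16) = 2
Simplified: 1761/8

1761/8


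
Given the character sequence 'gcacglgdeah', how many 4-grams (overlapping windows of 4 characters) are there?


String 'gcacglgdeah' has length L = 11.
Number of overlapping n-grams = L - n + 1
Substituting: 11 - 4 + 1 = 8

8


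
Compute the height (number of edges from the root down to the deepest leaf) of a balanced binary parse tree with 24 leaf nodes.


In a balanced binary tree with n leaves the deepest leaf is ceil(log2(n)) edges below the root.
log2(24) = 4.5850
ceil(4.5850) = 5
height (edges) = 5

5


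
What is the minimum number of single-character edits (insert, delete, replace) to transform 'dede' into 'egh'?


Building DP table for s1='dede' (len 4) and s2='egh' (len 3):
       e  g  h
    0  1  2  3
  d 1  1  2  3
  e 2  1  2  3
  d 3  2  2  3
  e 4  3  3  3
Edit distance = dp[4][3] = 3

3


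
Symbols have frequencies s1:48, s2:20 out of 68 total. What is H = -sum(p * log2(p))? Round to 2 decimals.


Computing entropy H = -sum(p_i * log2(p_i)):
  s1: p = 48/68 = 0.7059, -p*log2(p) = 0.3547
  s2: p = 20/68 = 0.2941, -p*log2(p) = 0.5193
H = sum of terms = 0.8740
Rounded to 2 decimals: 0.87

0.87


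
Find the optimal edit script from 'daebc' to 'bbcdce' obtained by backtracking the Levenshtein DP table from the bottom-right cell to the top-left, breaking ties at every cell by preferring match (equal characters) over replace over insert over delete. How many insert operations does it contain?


Edit distance = 5. Backtracking from cell (5, 6) with preference match > replace > insert > delete,
then listing the resulting alignment 'daebc' -> 'bbcdce' left to right:
  Step 1: replace d->b
  Step 2: replace a->b
  Step 3: replace e->c
  Step 4: replace b->d
  Step 5: keep 'c'
  Step 6: insert 'e' [insertion #1]
Total insertions: 1

1


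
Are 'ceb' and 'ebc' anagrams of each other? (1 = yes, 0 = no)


Sort characters of 'ceb': 'bce'
Sort characters of 'ebc': 'bce'
Sorted forms match -> they ARE anagrams
Result: 1

1


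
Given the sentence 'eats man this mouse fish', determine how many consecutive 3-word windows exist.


Word trigrams from [5] words:
  Trigram 1: (eats man this)
  Trigram 2: (man this mouse)
  Trigram 3: (this mouse fish)
Total word trigrams: 5 - 2 = 3

3


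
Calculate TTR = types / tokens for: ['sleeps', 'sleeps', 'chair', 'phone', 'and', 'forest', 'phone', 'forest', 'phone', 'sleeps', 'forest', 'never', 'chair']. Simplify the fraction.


Tokens: 13
Unique types: ('and', 'chair', 'forest', 'never', 'phone', 'sleeps') = 6
TTR = 6/13
Already in lowest terms.

6/13


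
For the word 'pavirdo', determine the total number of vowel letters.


Scanning each character of 'pavirdo':
  Position 1: 'p' -> consonant (running count: 0)
  Position 2: 'a' -> vowel (running count: 1)
  Position 3: 'v' -> consonant (running count: 1)
  Position 4: 'i' -> vowel (running count: 2)
  Position 5: 'r' -> consonant (running count: 2)
  Position 6: 'd' -> consonant (running count: 2)
  Position 7: 'o' -> vowel (running count: 3)
Total vowels: 3

3


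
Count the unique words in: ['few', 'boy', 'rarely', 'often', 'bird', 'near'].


Listing all tokens and tracking unique types:
  Token 1: 'few' -> NEW (unique so far: 1)
  Token 2: 'boy' -> NEW (unique so far: 2)
  Token 3: 'rarely' -> NEW (unique so far: 3)
  Token 4: 'often' -> NEW (unique so far: 4)
  Token 5: 'bird' -> NEW (unique so far: 5)
  Token 6: 'near' -> NEW (unique so far: 6)
Unique types: ('bird', 'boy', 'few', 'near', 'often', 'rarely')
Vocabulary size: 6

6


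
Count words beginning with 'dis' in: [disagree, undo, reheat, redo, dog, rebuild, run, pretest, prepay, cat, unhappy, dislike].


Checking each word for prefix 'dis':
  'disagree' -> YES, starts with 'dis' (count: 1)
  'undo' -> no (count: 1)
  'reheat' -> no (count: 1)
  'redo' -> no (count: 1)
  'dog' -> no (count: 1)
  'rebuild' -> no (count: 1)
  'run' -> no (count: 1)
  'pretest' -> no (count: 1)
  'prepay' -> no (count: 1)
  'cat' -> no (count: 1)
  'unhappy' -> no (count: 1)
  'dislike' -> YES, starts with 'dis' (count: 2)
Total with prefix 'dis': 2

2


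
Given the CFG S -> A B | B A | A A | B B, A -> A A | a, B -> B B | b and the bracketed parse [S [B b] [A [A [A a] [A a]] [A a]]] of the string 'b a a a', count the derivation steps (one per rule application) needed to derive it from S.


Every bracketed nonterminal node [X ...] in the tree is produced by exactly one rule application.
Reading the tree off as a leftmost derivation:
  Step 1: S  =>  B A   (applied S -> B A)
  Step 2: B A  =>  b A   (applied B -> b)
  Step 3: b A  =>  b A A   (applied A -> A A)
  Step 4: b A A  =>  b A A A   (applied A -> A A)
  Step 5: b A A A  =>  b a A A   (applied A -> a)
  Step 6: b a A A  =>  b a a A   (applied A -> a)
  Step 7: b a a A  =>  b a a a   (applied A -> a)
Final yield: b a a a
Total rewrite steps: 7

7


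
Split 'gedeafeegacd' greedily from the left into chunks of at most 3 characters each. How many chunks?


'gedeafeegacd' has 12 characters.
Chunking with max size 3:
  Chunk 1: 'ged' (positions 0-2)
  Chunk 2: 'eaf' (positions 3-5)
  Chunk 3: 'eeg' (positions 6-8)
  Chunk 4: 'acd' (positions 9-11)
Total chunks: ceil(12 / 3) = 4

4


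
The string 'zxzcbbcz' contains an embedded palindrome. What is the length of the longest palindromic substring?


Scanning 'zxzcbbcz' for palindromic substrings.
Substring at positions 2-7: 'zcbbcz'.
Check: reverse('zcbbcz') = 'zcbbcz' -> palindrome confirmed.
Neighbouring characters ('x' / '-') break symmetry, so it cannot extend further.
No longer palindromic substring exists; longest length = 6

6


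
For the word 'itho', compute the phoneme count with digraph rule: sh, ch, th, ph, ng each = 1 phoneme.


Parsing 'itho' greedily, digraphs first:
  'i' -> vowel phoneme (phonemes so far: 1)
  'th' -> digraph (1 consonant phoneme) (phonemes so far: 2)
  'o' -> vowel phoneme (phonemes so far: 3)
Total phonemes: 3

3


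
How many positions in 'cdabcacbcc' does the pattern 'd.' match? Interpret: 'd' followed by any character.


Pattern: d. means 'd' followed by any character.
Scanning 'cdabcacbcc' position-by-position:
  Pos 0: window 'cd' -> no
  Pos 1: window 'da' -> MATCH
  Pos 2: window 'ab' -> no
  Pos 3: window 'bc' -> no
  Pos 4: window 'ca' -> no
  Pos 5: window 'ac' -> no
  Pos 6: window 'cb' -> no
  Pos 7: window 'bc' -> no
  Pos 8: window 'cc' -> no
  Pos 9: window 'c' -> no
Total matches: 1

1


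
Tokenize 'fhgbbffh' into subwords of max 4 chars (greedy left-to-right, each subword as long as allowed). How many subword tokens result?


'fhgbbffh' has 8 characters.
Chunking with max size 4:
  Chunk 1: 'fhgb' (positions 0-3)
  Chunk 2: 'bffh' (positions 4-7)
Total chunks: ceil(8 / 4) = 2

2


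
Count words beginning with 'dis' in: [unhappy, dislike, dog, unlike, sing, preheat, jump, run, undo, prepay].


Checking each word for prefix 'dis':
  'unhappy' -> no (count: 0)
  'dislike' -> YES, starts with 'dis' (count: 1)
  'dog' -> no (count: 1)
  'unlike' -> no (count: 1)
  'sing' -> no (count: 1)
  'preheat' -> no (count: 1)
  'jump' -> no (count: 1)
  'run' -> no (count: 1)
  'undo' -> no (count: 1)
  'prepay' -> no (count: 1)
Total with prefix 'dis': 1

1


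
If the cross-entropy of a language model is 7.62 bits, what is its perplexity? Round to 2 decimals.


Perplexity formula: PP = 2^H
H = 7.62
PP = 2^7.62
Decompose: 2^7.62 = 2^7 * 2^0.62
2^7 = 128, 2^0.62 ~ 1.5368752
PP ~ 128 * 1.5368752 = 196.7200256
Rounded to 2 decimals: 196.72

196.72


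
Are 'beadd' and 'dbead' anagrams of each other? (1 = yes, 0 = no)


Sort characters of 'beadd': 'abdde'
Sort characters of 'dbead': 'abdde'
Sorted forms match -> they ARE anagrams
Result: 1

1


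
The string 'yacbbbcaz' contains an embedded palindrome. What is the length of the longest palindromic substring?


Scanning 'yacbbbcaz' for palindromic substrings.
Substring at positions 1-7: 'acbbbca'.
Check: reverse('acbbbca') = 'acbbbca' -> palindrome confirmed.
Neighbouring characters ('y' / 'z') break symmetry, so it cannot extend further.
No longer palindromic substring exists; longest length = 7

7


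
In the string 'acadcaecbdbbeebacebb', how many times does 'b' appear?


Scanning 'acadcaecbdbbeebacebb' for 'b':
  Position 8: 'b' -> MATCH (count: 1)
  Position 10: 'b' -> MATCH (count: 2)
  Position 11: 'b' -> MATCH (count: 3)
  Position 14: 'b' -> MATCH (count: 4)
  Position 18: 'b' -> MATCH (count: 5)
  Position 19: 'b' -> MATCH (count: 6)
Total occurrences of 'b': 6

6


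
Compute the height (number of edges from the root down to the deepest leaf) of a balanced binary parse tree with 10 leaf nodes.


In a balanced binary tree with n leaves the deepest leaf is ceil(log2(n)) edges below the root.
log2(10) = 3.3219
ceil(3.3219) = 4
height (edges) = 4

4


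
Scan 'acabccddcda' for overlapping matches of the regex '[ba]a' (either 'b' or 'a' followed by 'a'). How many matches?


Pattern: [ba]a means either 'b' or 'a' followed by 'a'.
Scanning 'acabccddcda' position-by-position:
  Pos 0: window 'ac' -> no
  Pos 1: window 'ca' -> no
  Pos 2: window 'ab' -> no
  Pos 3: window 'bc' -> no
  Pos 4: window 'cc' -> no
  Pos 5: window 'cd' -> no
  Pos 6: window 'dd' -> no
  Pos 7: window 'dc' -> no
  Pos 8: window 'cd' -> no
  Pos 9: window 'da' -> no
  Pos 10: window 'a' -> no
Total matches: 0

0


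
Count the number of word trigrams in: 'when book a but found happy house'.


Word trigrams from [7] words:
  Trigram 1: (when book a)
  Trigram 2: (book a but)
  Trigram 3: (a but found)
  Trigram 4: (but found happy)
  Trigram 5: (found happy house)
Total word trigrams: 7 - 2 = 5

5


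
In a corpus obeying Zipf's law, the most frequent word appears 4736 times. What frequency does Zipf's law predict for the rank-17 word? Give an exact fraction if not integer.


Zipf's law: freq(rank) = f1 / rank
f1 = 4736, rank = 17
freq = 4736 / 17
GCD(4736, 17) = 1
Simplified: 4736/17

4736/17


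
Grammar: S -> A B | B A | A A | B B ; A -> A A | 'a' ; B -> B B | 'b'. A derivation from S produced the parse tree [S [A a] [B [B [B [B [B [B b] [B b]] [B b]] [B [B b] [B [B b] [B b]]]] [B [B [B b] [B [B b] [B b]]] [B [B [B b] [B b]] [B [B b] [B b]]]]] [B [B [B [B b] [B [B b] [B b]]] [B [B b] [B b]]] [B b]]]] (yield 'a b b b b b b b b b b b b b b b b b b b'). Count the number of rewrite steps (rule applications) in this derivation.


Every bracketed nonterminal node [X ...] in the tree is produced by exactly one rule application.
Reading the tree off as a leftmost derivation:
  Step 1: S  =>  A B   (applied S -> A B)
  Step 2: A B  =>  a B   (applied A -> a)
  Step 3: a B  =>  a B B   (applied B -> B B)
  Step 4: a B B  =>  a B B B   (applied B -> B B)
  Step 5: a B B B  =>  a B B B B   (applied B -> B B)
  Step 6: a B B B B  =>  a B B B B B   (applied B -> B B)
  Step 7: a B B B B B  =>  a B B B B B B   (applied B -> B B)
  Step 8: a B B B B B B  =>  a b B B B B B   (applied B -> b)
  Step 9: a b B B B B B  =>  a b b B B B B   (applied B -> b)
  Step 10: a b b B B B B  =>  a b b b B B B   (applied B -> b)
  Step 11: a b b b B B B  =>  a b b b B B B B   (applied B -> B B)
  Step 12: a b b b B B B B  =>  a b b b b B B B   (applied B -> b)
  Step 13: a b b b b B B B  =>  a b b b b B B B B   (applied B -> B B)
  Step 14: a b b b b B B B B  =>  a b b b b b B B B   (applied B -> b)
  Step 15: a b b b b b B B B  =>  a b b b b b b B B   (applied B -> b)
  Step 16: a b b b b b b B B  =>  a b b b b b b B B B   (applied B -> B B)
  Step 17: a b b b b b b B B B  =>  a b b b b b b B B B B   (applied B -> B B)
  Step 18: a b b b b b b B B B B  =>  a b b b b b b b B B B   (applied B -> b)
  Step 19: a b b b b b b b B B B  =>  a b b b b b b b B B B B   (applied B -> B B)
  Step 20: a b b b b b b b B B B B  =>  a b b b b b b b b B B B   (applied B -> b)
  Step 21: a b b b b b b b b B B B  =>  a b b b b b b b b b B B   (applied B -> b)
  Step 22: a b b b b b b b b b B B  =>  a b b b b b b b b b B B B   (applied B -> B B)
  Step 23: a b b b b b b b b b B B B  =>  a b b b b b b b b b B B B B   (applied B -> B B)
  Step 24: a b b b b b b b b b B B B B  =>  a b b b b b b b b b b B B B   (applied B -> b)
  Step 25: a b b b b b b b b b b B B B  =>  a b b b b b b b b b b b B B   (applied B -> b)
  Step 26: a b b b b b b b b b b b B B  =>  a b b b b b b b b b b b B B B   (applied B -> B B)
  Step 27: a b b b b b b b b b b b B B B  =>  a b b b b b b b b b b b b B B   (applied B -> b)
  Step 28: a b b b b b b b b b b b b B B  =>  a b b b b b b b b b b b b b B   (applied B -> b)
  Step 29: a b b b b b b b b b b b b b B  =>  a b b b b b b b b b b b b b B B   (applied B -> B B)
  Step 30: a b b b b b b b b b b b b b B B  =>  a b b b b b b b b b b b b b B B B   (applied B -> B B)
  Step 31: a b b b b b b b b b b b b b B B B  =>  a b b b b b b b b b b b b b B B B B   (applied B -> B B)
  Step 32: a b b b b b b b b b b b b b B B B B  =>  a b b b b b b b b b b b b b b B B B   (applied B -> b)
  Step 33: a b b b b b b b b b b b b b b B B B  =>  a b b b b b b b b b b b b b b B B B B   (applied B -> B B)
  Step 34: a b b b b b b b b b b b b b b B B B B  =>  a b b b b b b b b b b b b b b b B B B   (applied B -> b)
  Step 35: a b b b b b b b b b b b b b b b B B B  =>  a b b b b b b b b b b b b b b b b B B   (applied B -> b)
  Step 36: a b b b b b b b b b b b b b b b b B B  =>  a b b b b b b b b b b b b b b b b B B B   (applied B -> B B)
  Step 37: a b b b b b b b b b b b b b b b b B B B  =>  a b b b b b b b b b b b b b b b b b B B   (applied B -> b)
  Step 38: a b b b b b b b b b b b b b b b b b B B  =>  a b b b b b b b b b b b b b b b b b b B   (applied B -> b)
  Step 39: a b b b b b b b b b b b b b b b b b b B  =>  a b b b b b b b b b b b b b b b b b b b   (applied B -> b)
Final yield: a b b b b b b b b b b b b b b b b b b b
Total rewrite steps: 39

39


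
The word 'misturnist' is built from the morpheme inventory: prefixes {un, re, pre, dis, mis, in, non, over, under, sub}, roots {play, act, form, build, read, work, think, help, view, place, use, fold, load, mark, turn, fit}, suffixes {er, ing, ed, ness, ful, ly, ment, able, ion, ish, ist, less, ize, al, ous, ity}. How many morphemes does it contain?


Segmenting 'misturnist' against the inventory:
  'mis' -> prefix (morpheme 1)
  'turn' -> root (morpheme 2)
  'ist' -> suffix (morpheme 3)
Total morphemes: 3

3


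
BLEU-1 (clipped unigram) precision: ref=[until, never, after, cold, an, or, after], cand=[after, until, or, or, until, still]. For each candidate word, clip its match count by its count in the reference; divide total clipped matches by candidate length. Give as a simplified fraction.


Reference word counts: {'after': 2, 'an': 1, 'cold': 1, 'never': 1, 'or': 1, 'until': 1}
Checking each candidate word (with clipping):
  'after' -> in reference (ref count 2, used 1/2) -> match (matches: 1)
  'until' -> in reference (ref count 1, used 1/1) -> match (matches: 2)
  'or' -> in reference (ref count 1, used 1/1) -> match (matches: 3)
  'or' -> ref count 1 already used up (1/1) -> clipped, no match (matches: 3)
  'until' -> ref count 1 already used up (1/1) -> clipped, no match (matches: 3)
  'still' -> not in reference -> no match (matches: 3)
Clipped matches: 3, Candidate length: 6
Precision = 3/6 = 1/2

1/2
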